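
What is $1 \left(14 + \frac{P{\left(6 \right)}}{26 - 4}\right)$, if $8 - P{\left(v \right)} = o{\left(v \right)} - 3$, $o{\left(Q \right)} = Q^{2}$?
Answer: $\frac{283}{22} \approx 12.864$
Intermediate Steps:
$P{\left(v \right)} = 11 - v^{2}$ ($P{\left(v \right)} = 8 - \left(v^{2} - 3\right) = 8 - \left(-3 + v^{2}\right) = 11 - v^{2}$)
$1 \left(14 + \frac{P{\left(6 \right)}}{26 - 4}\right) = 1 \left(14 + \frac{11 - 6^{2}}{26 - 4}\right) = 1 \left(14 + \frac{11 - 36}{22}\right) = 1 \left(14 + \frac{1}{22} \left(-25\right)\right) = 1 \left(14 - \frac{25}{22}\right) = 1 \cdot \frac{283}{22} = \frac{283}{22}$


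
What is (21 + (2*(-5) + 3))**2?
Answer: 196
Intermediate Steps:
(21 + (2*(-5) + 3))**2 = (21 + (-10 + 3))**2 = (21 - 7)**2 = 14**2 = 196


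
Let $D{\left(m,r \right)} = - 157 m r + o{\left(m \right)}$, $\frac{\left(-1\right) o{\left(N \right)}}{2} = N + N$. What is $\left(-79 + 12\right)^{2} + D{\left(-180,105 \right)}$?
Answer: $2972509$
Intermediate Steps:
$o{\left(N \right)} = - 4 N$ ($o{\left(N \right)} = - 2 \left(N + N\right) = - 2 \cdot 2 N = - 4 N$)
$D{\left(m,r \right)} = - 4 m - 157 m r$ ($D{\left(m,r \right)} = - 157 m r - 4 m = - 4 m - 157 m r$)
$\left(-79 + 12\right)^{2} + D{\left(-180,105 \right)} = \left(-79 + 12\right)^{2} - 180 \left(-4 - 16485\right) = \left(-67\right)^{2} - 180 \left(-4 - 16485\right) = 4489 - -2968020 = 4489 + 2968020 = 2972509$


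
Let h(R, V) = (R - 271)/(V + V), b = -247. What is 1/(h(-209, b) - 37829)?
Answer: -247/9343523 ≈ -2.6435e-5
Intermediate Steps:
h(R, V) = (-271 + R)/(2*V) (h(R, V) = (-271 + R)/((2*V)) = (-271 + R)*(1/(2*V)) = (-271 + R)/(2*V))
1/(h(-209, b) - 37829) = 1/((1/2)*(-271 - 209)/(-247) - 37829) = 1/((1/2)*(-1/247)*(-480) - 37829) = 1/(240/247 - 37829) = 1/(-9343523/247) = -247/9343523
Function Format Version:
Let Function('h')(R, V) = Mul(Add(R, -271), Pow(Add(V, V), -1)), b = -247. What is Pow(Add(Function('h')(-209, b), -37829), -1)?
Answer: Rational(-247, 9343523) ≈ -2.6435e-5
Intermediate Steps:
Function('h')(R, V) = Mul(Rational(1, 2), Pow(V, -1), Add(-271, R)) (Function('h')(R, V) = Mul(Add(-271, R), Pow(Mul(2, V), -1)) = Mul(Add(-271, R), Mul(Rational(1, 2), Pow(V, -1))) = Mul(Rational(1, 2), Pow(V, -1), Add(-271, R)))
Pow(Add(Function('h')(-209, b), -37829), -1) = Pow(Add(Mul(Rational(1, 2), Pow(-247, -1), Add(-271, -209)), -37829), -1) = Pow(Add(Mul(Rational(1, 2), Rational(-1, 247), -480), -37829), -1) = Pow(Add(Rational(240, 247), -37829), -1) = Pow(Rational(-9343523, 247), -1) = Rational(-247, 9343523)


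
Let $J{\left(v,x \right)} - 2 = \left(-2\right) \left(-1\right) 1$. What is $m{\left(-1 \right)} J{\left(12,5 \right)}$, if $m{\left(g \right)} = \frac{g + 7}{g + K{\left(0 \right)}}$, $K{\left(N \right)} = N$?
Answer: $-24$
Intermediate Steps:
$J{\left(v,x \right)} = 4$ ($J{\left(v,x \right)} = 2 + \left(-2\right) \left(-1\right) 1 = 2 + 2 \cdot 1 = 2 + 2 = 4$)
$m{\left(g \right)} = \frac{7 + g}{g}$ ($m{\left(g \right)} = \frac{g + 7}{g + 0} = \frac{7 + g}{g}$)
$m{\left(-1 \right)} J{\left(12,5 \right)} = \frac{7 - 1}{-1} \cdot 4 = \left(-1\right) 6 \cdot 4 = \left(-6\right) 4 = -24$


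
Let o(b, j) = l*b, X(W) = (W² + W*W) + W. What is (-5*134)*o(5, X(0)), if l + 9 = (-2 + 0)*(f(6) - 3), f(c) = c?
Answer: 50250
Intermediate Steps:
X(W) = W + 2*W² (X(W) = (W² + W²) + W = 2*W² + W = W + 2*W²)
l = -15 (l = -9 + (-2 + 0)*(6 - 3) = -9 - 2*3 = -9 - 6 = -15)
o(b, j) = -15*b
(-5*134)*o(5, X(0)) = (-5*134)*(-15*5) = -670*(-75) = 50250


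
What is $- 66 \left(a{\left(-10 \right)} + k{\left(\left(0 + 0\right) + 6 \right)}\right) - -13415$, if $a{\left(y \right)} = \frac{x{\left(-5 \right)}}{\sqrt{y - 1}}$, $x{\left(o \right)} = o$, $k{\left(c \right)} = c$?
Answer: $13019 - 30 i \sqrt{11} \approx 13019.0 - 99.499 i$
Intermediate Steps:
$a{\left(y \right)} = - \frac{5}{\sqrt{-1 + y}}$ ($a{\left(y \right)} = - \frac{5}{\sqrt{y - 1}} = - \frac{5}{\sqrt{-1 + y}}$)
$- 66 \left(a{\left(-10 \right)} + k{\left(\left(0 + 0\right) + 6 \right)}\right) - -13415 = - 66 \left(- \frac{5}{\sqrt{-1 - 10}} + \left(\left(0 + 0\right) + 6\right)\right) - -13415 = - 66 \left(- \frac{5}{i \sqrt{11}} + \left(0 + 6\right)\right) + 13415 = - 66 \left(- 5 \left(- \frac{i \sqrt{11}}{11}\right) + 6\right) + 13415 = - 66 \left(\frac{5 i \sqrt{11}}{11} + 6\right) + 13415 = - 66 \left(6 + \frac{5 i \sqrt{11}}{11}\right) + 13415 = \left(-396 - 30 i \sqrt{11}\right) + 13415 = 13019 - 30 i \sqrt{11}$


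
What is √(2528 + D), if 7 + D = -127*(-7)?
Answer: √3410 ≈ 58.395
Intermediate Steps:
D = 882 (D = -7 - 127*(-7) = -7 + 889 = 882)
√(2528 + D) = √(2528 + 882) = √3410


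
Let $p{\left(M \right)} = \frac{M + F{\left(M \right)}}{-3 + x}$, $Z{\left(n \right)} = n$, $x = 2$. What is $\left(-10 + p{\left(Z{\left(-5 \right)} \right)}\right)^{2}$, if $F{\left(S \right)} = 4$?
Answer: $81$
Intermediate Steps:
$p{\left(M \right)} = -4 - M$ ($p{\left(M \right)} = \frac{M + 4}{-3 + 2} = \frac{4 + M}{-1} = \left(4 + M\right) \left(-1\right) = -4 - M$)
$\left(-10 + p{\left(Z{\left(-5 \right)} \right)}\right)^{2} = \left(-10 - -1\right)^{2} = \left(-10 + \left(-4 + 5\right)\right)^{2} = \left(-10 + 1\right)^{2} = \left(-9\right)^{2} = 81$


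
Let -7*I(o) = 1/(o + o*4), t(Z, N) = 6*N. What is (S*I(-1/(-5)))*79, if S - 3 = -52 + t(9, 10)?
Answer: -869/7 ≈ -124.14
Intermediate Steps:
S = 11 (S = 3 + (-52 + 6*10) = 3 + (-52 + 60) = 3 + 8 = 11)
I(o) = -1/(35*o) (I(o) = -1/(7*(o + o*4)) = -1/(7*(o + 4*o)) = -1/(5*o)/7 = -1/(35*o))
(S*I(-1/(-5)))*79 = (11*(-1/(35*((-1/(-5))))))*79 = (11*(-1/(35*((-1*(-⅕))))))*79 = (11*(-1/(35*⅕)))*79 = (11*(-1/35*5))*79 = (11*(-⅐))*79 = -11/7*79 = -869/7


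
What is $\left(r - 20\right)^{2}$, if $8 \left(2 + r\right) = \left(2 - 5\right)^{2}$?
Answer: $\frac{27889}{64} \approx 435.77$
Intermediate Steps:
$r = - \frac{7}{8}$ ($r = -2 + \frac{\left(2 - 5\right)^{2}}{8} = -2 + \frac{\left(-3\right)^{2}}{8} = -2 + \frac{1}{8} \cdot 9 = -2 + \frac{9}{8} = - \frac{7}{8} \approx -0.875$)
$\left(r - 20\right)^{2} = \left(- \frac{7}{8} - 20\right)^{2} = \left(- \frac{167}{8}\right)^{2} = \frac{27889}{64}$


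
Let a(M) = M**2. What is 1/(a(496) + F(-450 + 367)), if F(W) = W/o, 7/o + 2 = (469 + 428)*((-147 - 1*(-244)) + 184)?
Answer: -7/19198453 ≈ -3.6461e-7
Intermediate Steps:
o = 7/252055 (o = 7/(-2 + (469 + 428)*((-147 - 1*(-244)) + 184)) = 7/(-2 + 897*((-147 + 244) + 184)) = 7/(-2 + 897*(97 + 184)) = 7/(-2 + 897*281) = 7/(-2 + 252057) = 7/252055 ≈ 2.7772e-5)
F(W) = 252055*W/7 (F(W) = W/(7/252055) = W*(252055/7) = 252055*W/7)
1/(a(496) + F(-450 + 367)) = 1/(496**2 + 252055*(-450 + 367)/7) = 1/(246016 + (252055/7)*(-83)) = 1/(246016 - 20920565/7) = 1/(-19198453/7) = -7/19198453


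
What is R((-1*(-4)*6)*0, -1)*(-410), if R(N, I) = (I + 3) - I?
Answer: -1230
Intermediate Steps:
R(N, I) = 3 (R(N, I) = (3 + I) - I = 3)
R((-1*(-4)*6)*0, -1)*(-410) = 3*(-410) = -1230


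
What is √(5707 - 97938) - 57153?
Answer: -57153 + I*√92231 ≈ -57153.0 + 303.7*I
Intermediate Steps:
√(5707 - 97938) - 57153 = √(-92231) - 57153 = I*√92231 - 57153 = -57153 + I*√92231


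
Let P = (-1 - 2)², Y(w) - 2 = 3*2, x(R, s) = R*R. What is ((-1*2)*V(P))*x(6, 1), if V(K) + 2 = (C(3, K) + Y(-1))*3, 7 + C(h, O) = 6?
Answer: -1368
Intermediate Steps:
x(R, s) = R²
C(h, O) = -1 (C(h, O) = -7 + 6 = -1)
Y(w) = 8 (Y(w) = 2 + 3*2 = 2 + 6 = 8)
P = 9 (P = (-3)² = 9)
V(K) = 19 (V(K) = -2 + (-1 + 8)*3 = -2 + 7*3 = -2 + 21 = 19)
((-1*2)*V(P))*x(6, 1) = (-1*2*19)*6² = -2*19*36 = -38*36 = -1368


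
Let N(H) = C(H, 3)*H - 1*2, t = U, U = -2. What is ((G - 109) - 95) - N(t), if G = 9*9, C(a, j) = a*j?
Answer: -133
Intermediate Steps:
G = 81
t = -2
N(H) = -2 + 3*H² (N(H) = (H*3)*H - 1*2 = (3*H)*H - 2 = 3*H² - 2 = -2 + 3*H²)
((G - 109) - 95) - N(t) = ((81 - 109) - 95) - (-2 + 3*(-2)²) = (-28 - 95) - (-2 + 3*4) = -123 - (-2 + 12) = -123 - 1*10 = -123 - 10 = -133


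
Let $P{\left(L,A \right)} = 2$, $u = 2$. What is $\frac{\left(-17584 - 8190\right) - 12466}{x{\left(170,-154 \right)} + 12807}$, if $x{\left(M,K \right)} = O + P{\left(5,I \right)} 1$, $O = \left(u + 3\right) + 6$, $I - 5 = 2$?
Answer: $- \frac{1912}{641} \approx -2.9828$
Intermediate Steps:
$I = 7$ ($I = 5 + 2 = 7$)
$O = 11$ ($O = \left(2 + 3\right) + 6 = 5 + 6 = 11$)
$x{\left(M,K \right)} = 13$ ($x{\left(M,K \right)} = 11 + 2 \cdot 1 = 11 + 2 = 13$)
$\frac{\left(-17584 - 8190\right) - 12466}{x{\left(170,-154 \right)} + 12807} = \frac{\left(-17584 - 8190\right) - 12466}{13 + 12807} = \frac{\left(-17584 - 8190\right) - 12466}{12820} = \left(-25774 - 12466\right) \frac{1}{12820} = \left(-38240\right) \frac{1}{12820} = - \frac{1912}{641}$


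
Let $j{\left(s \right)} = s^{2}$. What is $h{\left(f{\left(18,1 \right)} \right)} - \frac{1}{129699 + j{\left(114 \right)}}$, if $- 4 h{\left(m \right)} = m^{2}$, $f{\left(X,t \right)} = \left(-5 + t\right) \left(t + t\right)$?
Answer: $- \frac{2283121}{142695} \approx -16.0$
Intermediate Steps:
$f{\left(X,t \right)} = 2 t \left(-5 + t\right)$ ($f{\left(X,t \right)} = \left(-5 + t\right) 2 t = 2 t \left(-5 + t\right)$)
$h{\left(m \right)} = - \frac{m^{2}}{4}$
$h{\left(f{\left(18,1 \right)} \right)} - \frac{1}{129699 + j{\left(114 \right)}} = - \frac{\left(2 \cdot 1 \left(-5 + 1\right)\right)^{2}}{4} - \frac{1}{129699 + 114^{2}} = - \frac{\left(2 \cdot 1 \left(-4\right)\right)^{2}}{4} - \frac{1}{129699 + 12996} = - \frac{\left(-8\right)^{2}}{4} - \frac{1}{142695} = \left(- \frac{1}{4}\right) 64 - \frac{1}{142695} = -16 - \frac{1}{142695} = - \frac{2283121}{142695}$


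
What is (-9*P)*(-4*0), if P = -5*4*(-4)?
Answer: 0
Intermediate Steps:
P = 80 (P = -20*(-4) = 80)
(-9*P)*(-4*0) = (-9*80)*(-4*0) = -720*0 = 0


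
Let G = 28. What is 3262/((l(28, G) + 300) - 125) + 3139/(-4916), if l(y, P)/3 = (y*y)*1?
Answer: 1157677/1774676 ≈ 0.65233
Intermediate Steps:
l(y, P) = 3*y**2 (l(y, P) = 3*((y*y)*1) = 3*(y**2*1) = 3*y**2)
3262/((l(28, G) + 300) - 125) + 3139/(-4916) = 3262/((3*28**2 + 300) - 125) + 3139/(-4916) = 3262/((3*784 + 300) - 125) + 3139*(-1/4916) = 3262/((2352 + 300) - 125) - 3139/4916 = 3262/(2652 - 125) - 3139/4916 = 3262/2527 - 3139/4916 = 3262*(1/2527) - 3139/4916 = 466/361 - 3139/4916 = 1157677/1774676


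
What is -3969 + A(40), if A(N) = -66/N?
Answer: -79413/20 ≈ -3970.6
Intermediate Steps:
-3969 + A(40) = -3969 - 66/40 = -3969 - 66*1/40 = -3969 - 33/20 = -79413/20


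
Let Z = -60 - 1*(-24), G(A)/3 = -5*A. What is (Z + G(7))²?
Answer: 19881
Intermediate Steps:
G(A) = -15*A (G(A) = 3*(-5*A) = -15*A)
Z = -36 (Z = -60 + 24 = -36)
(Z + G(7))² = (-36 - 15*7)² = (-36 - 105)² = (-141)² = 19881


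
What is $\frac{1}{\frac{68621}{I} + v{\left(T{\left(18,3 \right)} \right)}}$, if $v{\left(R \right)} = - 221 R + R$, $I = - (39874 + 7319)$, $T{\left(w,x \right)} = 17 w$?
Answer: $- \frac{47193}{3177101381} \approx -1.4854 \cdot 10^{-5}$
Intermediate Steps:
$I = -47193$ ($I = \left(-1\right) 47193 = -47193$)
$v{\left(R \right)} = - 220 R$
$\frac{1}{\frac{68621}{I} + v{\left(T{\left(18,3 \right)} \right)}} = \frac{1}{\frac{68621}{-47193} - 220 \cdot 17 \cdot 18} = \frac{1}{68621 \left(- \frac{1}{47193}\right) - 67320} = \frac{1}{- \frac{68621}{47193} - 67320} = \frac{1}{- \frac{3177101381}{47193}} = - \frac{47193}{3177101381}$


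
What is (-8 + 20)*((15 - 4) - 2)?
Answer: 108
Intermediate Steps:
(-8 + 20)*((15 - 4) - 2) = 12*(11 - 2) = 12*9 = 108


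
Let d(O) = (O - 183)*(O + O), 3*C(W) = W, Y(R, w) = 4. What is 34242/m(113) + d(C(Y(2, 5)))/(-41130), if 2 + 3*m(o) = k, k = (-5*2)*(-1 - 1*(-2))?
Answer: -633767185/74034 ≈ -8560.5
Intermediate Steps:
C(W) = W/3
k = -10 (k = -10*(-1 + 2) = -10*1 = -10)
m(o) = -4 (m(o) = -2/3 + (1/3)*(-10) = -2/3 - 10/3 = -4)
d(O) = 2*O*(-183 + O) (d(O) = (-183 + O)*(2*O) = 2*O*(-183 + O))
34242/m(113) + d(C(Y(2, 5)))/(-41130) = 34242/(-4) + (2*((1/3)*4)*(-183 + (1/3)*4))/(-41130) = 34242*(-1/4) + (2*(4/3)*(-183 + 4/3))*(-1/41130) = -17121/2 + (2*(4/3)*(-545/3))*(-1/41130) = -17121/2 - 4360/9*(-1/41130) = -17121/2 + 436/37017 = -633767185/74034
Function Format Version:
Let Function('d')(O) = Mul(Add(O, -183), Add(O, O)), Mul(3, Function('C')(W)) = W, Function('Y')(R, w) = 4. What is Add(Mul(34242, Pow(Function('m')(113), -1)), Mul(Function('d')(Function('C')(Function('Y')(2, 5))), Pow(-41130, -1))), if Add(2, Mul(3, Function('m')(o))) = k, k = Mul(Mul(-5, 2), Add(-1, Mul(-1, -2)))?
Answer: Rational(-633767185, 74034) ≈ -8560.5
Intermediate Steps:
Function('C')(W) = Mul(Rational(1, 3), W)
k = -10 (k = Mul(-10, Add(-1, 2)) = Mul(-10, 1) = -10)
Function('m')(o) = -4 (Function('m')(o) = Add(Rational(-2, 3), Mul(Rational(1, 3), -10)) = Add(Rational(-2, 3), Rational(-10, 3)) = -4)
Function('d')(O) = Mul(2, O, Add(-183, O)) (Function('d')(O) = Mul(Add(-183, O), Mul(2, O)) = Mul(2, O, Add(-183, O)))
Add(Mul(34242, Pow(Function('m')(113), -1)), Mul(Function('d')(Function('C')(Function('Y')(2, 5))), Pow(-41130, -1))) = Add(Mul(34242, Pow(-4, -1)), Mul(Mul(2, Mul(Rational(1, 3), 4), Add(-183, Mul(Rational(1, 3), 4))), Pow(-41130, -1))) = Add(Mul(34242, Rational(-1, 4)), Mul(Mul(2, Rational(4, 3), Add(-183, Rational(4, 3))), Rational(-1, 41130))) = Add(Rational(-17121, 2), Mul(Mul(2, Rational(4, 3), Rational(-545, 3)), Rational(-1, 41130))) = Add(Rational(-17121, 2), Mul(Rational(-4360, 9), Rational(-1, 41130))) = Add(Rational(-17121, 2), Rational(436, 37017)) = Rational(-633767185, 74034)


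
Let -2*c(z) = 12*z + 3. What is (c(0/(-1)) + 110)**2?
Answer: 47089/4 ≈ 11772.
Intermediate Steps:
c(z) = -3/2 - 6*z (c(z) = -(12*z + 3)/2 = -(3 + 12*z)/2 = -3/2 - 6*z)
(c(0/(-1)) + 110)**2 = ((-3/2 - 0/(-1)) + 110)**2 = ((-3/2 - 0*(-1)) + 110)**2 = ((-3/2 - 6*0) + 110)**2 = ((-3/2 + 0) + 110)**2 = (-3/2 + 110)**2 = (217/2)**2 = 47089/4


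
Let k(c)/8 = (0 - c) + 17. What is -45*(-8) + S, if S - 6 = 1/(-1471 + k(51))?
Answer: 637937/1743 ≈ 366.00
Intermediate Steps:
k(c) = 136 - 8*c (k(c) = 8*((0 - c) + 17) = 8*(-c + 17) = 8*(17 - c) = 136 - 8*c)
S = 10457/1743 (S = 6 + 1/(-1471 + (136 - 8*51)) = 6 + 1/(-1471 + (136 - 408)) = 6 + 1/(-1471 - 272) = 6 + 1/(-1743) = 6 - 1/1743 = 10457/1743 ≈ 5.9994)
-45*(-8) + S = -45*(-8) + 10457/1743 = 360 + 10457/1743 = 637937/1743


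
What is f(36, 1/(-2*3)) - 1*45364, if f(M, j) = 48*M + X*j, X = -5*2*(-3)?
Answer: -43641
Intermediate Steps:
X = 30 (X = -10*(-3) = 30)
f(M, j) = 30*j + 48*M (f(M, j) = 48*M + 30*j = 30*j + 48*M)
f(36, 1/(-2*3)) - 1*45364 = (30/((-2*3)) + 48*36) - 1*45364 = (30/(-6) + 1728) - 45364 = (30*(-⅙) + 1728) - 45364 = (-5 + 1728) - 45364 = 1723 - 45364 = -43641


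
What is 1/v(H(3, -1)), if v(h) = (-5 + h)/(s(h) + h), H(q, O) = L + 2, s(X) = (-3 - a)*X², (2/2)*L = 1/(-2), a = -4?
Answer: -15/14 ≈ -1.0714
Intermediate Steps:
L = -½ (L = 1/(-2) = -½ ≈ -0.50000)
s(X) = X² (s(X) = (-3 - 1*(-4))*X² = (-3 + 4)*X² = 1*X² = X²)
H(q, O) = 3/2 (H(q, O) = -½ + 2 = 3/2)
v(h) = (-5 + h)/(h + h²) (v(h) = (-5 + h)/(h² + h) = (-5 + h)/(h + h²))
1/v(H(3, -1)) = 1/((-5 + 3/2)/((3/2)*(1 + 3/2))) = 1/((⅔)*(-7/2)/(5/2)) = 1/((⅔)*(⅖)*(-7/2)) = 1/(-14/15) = -15/14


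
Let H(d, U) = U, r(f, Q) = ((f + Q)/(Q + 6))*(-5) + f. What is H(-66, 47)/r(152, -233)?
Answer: 10669/34099 ≈ 0.31288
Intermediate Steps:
r(f, Q) = f - 5*(Q + f)/(6 + Q) (r(f, Q) = ((Q + f)/(6 + Q))*(-5) + f = -5*(Q + f)/(6 + Q) + f = f - 5*(Q + f)/(6 + Q))
H(-66, 47)/r(152, -233) = 47/(((152 - 5*(-233) - 233*152)/(6 - 233))) = 47/(((152 + 1165 - 35416)/(-227))) = 47/((-1/227*(-34099))) = 47/(34099/227) = 47*(227/34099) = 10669/34099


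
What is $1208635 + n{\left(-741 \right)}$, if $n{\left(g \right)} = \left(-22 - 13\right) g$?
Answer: $1234570$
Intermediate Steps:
$n{\left(g \right)} = - 35 g$
$1208635 + n{\left(-741 \right)} = 1208635 - -25935 = 1208635 + 25935 = 1234570$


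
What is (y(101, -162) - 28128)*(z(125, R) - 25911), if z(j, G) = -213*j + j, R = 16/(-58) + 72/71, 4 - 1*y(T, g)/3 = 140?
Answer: 1495600296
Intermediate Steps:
y(T, g) = -408 (y(T, g) = 12 - 3*140 = 12 - 420 = -408)
R = 1520/2059 (R = 16*(-1/58) + 72*(1/71) = -8/29 + 72/71 = 1520/2059 ≈ 0.73822)
z(j, G) = -212*j
(y(101, -162) - 28128)*(z(125, R) - 25911) = (-408 - 28128)*(-212*125 - 25911) = -28536*(-26500 - 25911) = -28536*(-52411) = 1495600296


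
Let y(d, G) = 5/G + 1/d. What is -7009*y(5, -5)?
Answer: 28036/5 ≈ 5607.2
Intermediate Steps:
y(d, G) = 1/d + 5/G (y(d, G) = 5/G + 1/d = 1/d + 5/G)
-7009*y(5, -5) = -7009*(1/5 + 5/(-5)) = -7009*(1/5 + 5*(-1/5)) = -7009*(1/5 - 1) = -7009*(-4/5) = 28036/5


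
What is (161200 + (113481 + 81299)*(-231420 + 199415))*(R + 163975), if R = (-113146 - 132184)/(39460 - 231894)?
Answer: -98352134684678948000/96217 ≈ -1.0222e+15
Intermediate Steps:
R = 122665/96217 (R = -245330/(-192434) = -245330*(-1/192434) = 122665/96217 ≈ 1.2749)
(161200 + (113481 + 81299)*(-231420 + 199415))*(R + 163975) = (161200 + (113481 + 81299)*(-231420 + 199415))*(122665/96217 + 163975) = (161200 + 194780*(-32005))*(15777305240/96217) = (161200 - 6233933900)*(15777305240/96217) = -6233772700*15777305240/96217 = -98352134684678948000/96217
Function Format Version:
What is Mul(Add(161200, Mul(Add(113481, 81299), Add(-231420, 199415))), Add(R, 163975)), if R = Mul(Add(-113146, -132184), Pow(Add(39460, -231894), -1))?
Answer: Rational(-98352134684678948000, 96217) ≈ -1.0222e+15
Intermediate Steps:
R = Rational(122665, 96217) (R = Mul(-245330, Pow(-192434, -1)) = Mul(-245330, Rational(-1, 192434)) = Rational(122665, 96217) ≈ 1.2749)
Mul(Add(161200, Mul(Add(113481, 81299), Add(-231420, 199415))), Add(R, 163975)) = Mul(Add(161200, Mul(Add(113481, 81299), Add(-231420, 199415))), Add(Rational(122665, 96217), 163975)) = Mul(Add(161200, Mul(194780, -32005)), Rational(15777305240, 96217)) = Mul(Add(161200, -6233933900), Rational(15777305240, 96217)) = Mul(-6233772700, Rational(15777305240, 96217)) = Rational(-98352134684678948000, 96217)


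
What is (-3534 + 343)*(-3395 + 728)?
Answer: 8510397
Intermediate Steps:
(-3534 + 343)*(-3395 + 728) = -3191*(-2667) = 8510397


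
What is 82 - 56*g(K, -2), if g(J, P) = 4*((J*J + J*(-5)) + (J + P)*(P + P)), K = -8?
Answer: -32174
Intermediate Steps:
g(J, P) = -20*J + 4*J**2 + 8*P*(J + P) (g(J, P) = 4*((J**2 - 5*J) + (J + P)*(2*P)) = 4*((J**2 - 5*J) + 2*P*(J + P)) = 4*(J**2 - 5*J + 2*P*(J + P)) = -20*J + 4*J**2 + 8*P*(J + P))
82 - 56*g(K, -2) = 82 - 56*(-20*(-8) + 4*(-8)**2 + 8*(-2)**2 + 8*(-8)*(-2)) = 82 - 56*(160 + 4*64 + 8*4 + 128) = 82 - 56*(160 + 256 + 32 + 128) = 82 - 56*576 = 82 - 32256 = -32174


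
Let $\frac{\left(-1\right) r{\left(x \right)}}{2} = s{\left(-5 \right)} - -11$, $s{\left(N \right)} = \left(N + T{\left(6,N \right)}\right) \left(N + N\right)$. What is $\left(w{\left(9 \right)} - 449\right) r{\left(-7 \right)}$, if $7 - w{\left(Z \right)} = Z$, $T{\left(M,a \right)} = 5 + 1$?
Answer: $902$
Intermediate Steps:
$T{\left(M,a \right)} = 6$
$w{\left(Z \right)} = 7 - Z$
$s{\left(N \right)} = 2 N \left(6 + N\right)$ ($s{\left(N \right)} = \left(N + 6\right) \left(N + N\right) = \left(6 + N\right) 2 N = 2 N \left(6 + N\right)$)
$r{\left(x \right)} = -2$ ($r{\left(x \right)} = - 2 \left(2 \left(-5\right) \left(6 - 5\right) - -11\right) = - 2 \left(2 \left(-5\right) 1 + 11\right) = - 2 \left(-10 + 11\right) = \left(-2\right) 1 = -2$)
$\left(w{\left(9 \right)} - 449\right) r{\left(-7 \right)} = \left(\left(7 - 9\right) - 449\right) \left(-2\right) = \left(-2 - 449\right) \left(-2\right) = \left(-451\right) \left(-2\right) = 902$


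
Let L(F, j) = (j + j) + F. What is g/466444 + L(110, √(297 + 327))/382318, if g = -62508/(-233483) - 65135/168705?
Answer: 18356907242349163/63857923245623295108 + 4*√39/191159 ≈ 0.00041814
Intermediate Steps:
g = -932500613/7877949903 (g = -62508*(-1/233483) - 65135*1/168705 = 62508/233483 - 13027/33741 = -932500613/7877949903 ≈ -0.11837)
L(F, j) = F + 2*j (L(F, j) = 2*j + F = F + 2*j)
g/466444 + L(110, √(297 + 327))/382318 = -932500613/7877949903/466444 + (110 + 2*√(297 + 327))/382318 = -932500613/7877949903*1/466444 + (110 + 2*√624)*(1/382318) = -84772783/334056587686812 + (110 + 2*(4*√39))*(1/382318) = -84772783/334056587686812 + (110 + 8*√39)*(1/382318) = -84772783/334056587686812 + (55/191159 + 4*√39/191159) = 18356907242349163/63857923245623295108 + 4*√39/191159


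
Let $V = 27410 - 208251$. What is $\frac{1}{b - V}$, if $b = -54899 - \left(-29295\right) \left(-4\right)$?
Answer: $\frac{1}{8762} \approx 0.00011413$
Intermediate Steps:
$V = -180841$
$b = -172079$ ($b = -54899 - 117180 = -172079$)
$\frac{1}{b - V} = \frac{1}{-172079 - -180841} = \frac{1}{-172079 + 180841} = \frac{1}{8762}$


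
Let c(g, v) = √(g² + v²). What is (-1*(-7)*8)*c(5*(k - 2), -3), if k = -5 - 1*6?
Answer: 56*√4234 ≈ 3643.9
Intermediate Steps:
k = -11 (k = -5 - 6 = -11)
(-1*(-7)*8)*c(5*(k - 2), -3) = (-1*(-7)*8)*√((5*(-11 - 2))² + (-3)²) = (7*8)*√((5*(-13))² + 9) = 56*√((-65)² + 9) = 56*√(4225 + 9) = 56*√4234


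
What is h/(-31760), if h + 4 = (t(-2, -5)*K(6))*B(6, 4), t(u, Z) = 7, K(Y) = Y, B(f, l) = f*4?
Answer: -251/7940 ≈ -0.031612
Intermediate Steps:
B(f, l) = 4*f
h = 1004 (h = -4 + (7*6)*(4*6) = -4 + 42*24 = -4 + 1008 = 1004)
h/(-31760) = 1004/(-31760) = 1004*(-1/31760) = -251/7940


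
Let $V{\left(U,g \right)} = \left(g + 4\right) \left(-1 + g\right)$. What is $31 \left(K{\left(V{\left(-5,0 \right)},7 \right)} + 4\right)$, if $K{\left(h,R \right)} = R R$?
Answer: $1643$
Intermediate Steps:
$V{\left(U,g \right)} = \left(-1 + g\right) \left(4 + g\right)$ ($V{\left(U,g \right)} = \left(4 + g\right) \left(-1 + g\right) = \left(-1 + g\right) \left(4 + g\right)$)
$K{\left(h,R \right)} = R^{2}$
$31 \left(K{\left(V{\left(-5,0 \right)},7 \right)} + 4\right) = 31 \left(7^{2} + 4\right) = 31 \left(49 + 4\right) = 31 \cdot 53 = 1643$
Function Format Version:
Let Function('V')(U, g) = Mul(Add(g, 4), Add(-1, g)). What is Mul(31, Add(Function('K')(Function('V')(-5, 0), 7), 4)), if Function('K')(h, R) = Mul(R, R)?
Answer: 1643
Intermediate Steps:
Function('V')(U, g) = Mul(Add(-1, g), Add(4, g)) (Function('V')(U, g) = Mul(Add(4, g), Add(-1, g)) = Mul(Add(-1, g), Add(4, g)))
Function('K')(h, R) = Pow(R, 2)
Mul(31, Add(Function('K')(Function('V')(-5, 0), 7), 4)) = Mul(31, Add(Pow(7, 2), 4)) = Mul(31, Add(49, 4)) = Mul(31, 53) = 1643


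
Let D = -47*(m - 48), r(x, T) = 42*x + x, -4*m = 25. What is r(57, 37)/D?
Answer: 9804/10199 ≈ 0.96127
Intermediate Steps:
m = -25/4 (m = -1/4*25 = -25/4 ≈ -6.2500)
r(x, T) = 43*x
D = 10199/4 (D = -47*(-25/4 - 48) = -47*(-217/4) = 10199/4 ≈ 2549.8)
r(57, 37)/D = (43*57)/(10199/4) = 2451*(4/10199) = 9804/10199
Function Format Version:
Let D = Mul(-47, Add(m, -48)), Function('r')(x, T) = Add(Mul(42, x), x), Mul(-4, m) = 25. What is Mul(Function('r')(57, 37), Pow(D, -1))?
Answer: Rational(9804, 10199) ≈ 0.96127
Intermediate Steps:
m = Rational(-25, 4) (m = Mul(Rational(-1, 4), 25) = Rational(-25, 4) ≈ -6.2500)
Function('r')(x, T) = Mul(43, x)
D = Rational(10199, 4) (D = Mul(-47, Add(Rational(-25, 4), -48)) = Mul(-47, Rational(-217, 4)) = Rational(10199, 4) ≈ 2549.8)
Mul(Function('r')(57, 37), Pow(D, -1)) = Mul(Mul(43, 57), Pow(Rational(10199, 4), -1)) = Mul(2451, Rational(4, 10199)) = Rational(9804, 10199)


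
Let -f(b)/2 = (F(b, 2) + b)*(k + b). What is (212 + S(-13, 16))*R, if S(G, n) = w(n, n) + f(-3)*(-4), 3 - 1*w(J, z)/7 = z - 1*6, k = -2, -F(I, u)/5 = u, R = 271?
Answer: 185093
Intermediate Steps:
F(I, u) = -5*u
f(b) = -2*(-10 + b)*(-2 + b) (f(b) = -2*(-5*2 + b)*(-2 + b) = -2*(-10 + b)*(-2 + b))
w(J, z) = 63 - 7*z (w(J, z) = 21 - 7*(z - 1*6) = 21 - 7*(z - 6) = 21 - 7*(-6 + z) = 21 + (42 - 7*z) = 63 - 7*z)
S(G, n) = 583 - 7*n (S(G, n) = (63 - 7*n) + (-40 - 2*(-3)² + 24*(-3))*(-4) = (63 - 7*n) + (-40 - 2*9 - 72)*(-4) = (63 - 7*n) + (-40 - 18 - 72)*(-4) = (63 - 7*n) - 130*(-4) = (63 - 7*n) + 520 = 583 - 7*n)
(212 + S(-13, 16))*R = (212 + (583 - 7*16))*271 = (212 + (583 - 112))*271 = (212 + 471)*271 = 683*271 = 185093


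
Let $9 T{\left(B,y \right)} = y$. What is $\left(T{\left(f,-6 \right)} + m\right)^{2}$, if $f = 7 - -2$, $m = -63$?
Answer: $\frac{36481}{9} \approx 4053.4$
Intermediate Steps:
$f = 9$ ($f = 7 + 2 = 9$)
$T{\left(B,y \right)} = \frac{y}{9}$
$\left(T{\left(f,-6 \right)} + m\right)^{2} = \left(\frac{1}{9} \left(-6\right) - 63\right)^{2} = \left(- \frac{2}{3} - 63\right)^{2} = \left(- \frac{191}{3}\right)^{2} = \frac{36481}{9}$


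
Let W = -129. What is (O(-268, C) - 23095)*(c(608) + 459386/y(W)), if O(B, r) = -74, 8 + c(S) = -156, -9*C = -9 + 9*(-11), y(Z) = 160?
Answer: -5017779837/80 ≈ -6.2722e+7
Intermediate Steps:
C = 12 (C = -(-9 + 9*(-11))/9 = -(-9 - 99)/9 = -⅑*(-108) = 12)
c(S) = -164 (c(S) = -8 - 156 = -164)
(O(-268, C) - 23095)*(c(608) + 459386/y(W)) = (-74 - 23095)*(-164 + 459386/160) = -23169*(-164 + 459386*(1/160)) = -23169*(-164 + 229693/80) = -23169*216573/80 = -5017779837/80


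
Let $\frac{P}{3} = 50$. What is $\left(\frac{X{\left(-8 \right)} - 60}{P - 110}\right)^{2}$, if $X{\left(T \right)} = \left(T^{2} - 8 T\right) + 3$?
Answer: $\frac{5041}{1600} \approx 3.1506$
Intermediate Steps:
$P = 150$ ($P = 3 \cdot 50 = 150$)
$X{\left(T \right)} = 3 + T^{2} - 8 T$
$\left(\frac{X{\left(-8 \right)} - 60}{P - 110}\right)^{2} = \left(\frac{\left(3 + \left(-8\right)^{2} - -64\right) - 60}{150 - 110}\right)^{2} = \left(\frac{\left(3 + 64 + 64\right) - 60}{40}\right)^{2} = \left(\left(131 - 60\right) \frac{1}{40}\right)^{2} = \left(71 \cdot \frac{1}{40}\right)^{2} = \left(\frac{71}{40}\right)^{2} = \frac{5041}{1600}$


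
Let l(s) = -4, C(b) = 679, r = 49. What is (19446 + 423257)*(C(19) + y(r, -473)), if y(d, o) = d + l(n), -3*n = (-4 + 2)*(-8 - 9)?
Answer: 320516972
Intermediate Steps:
n = -34/3 (n = -(-4 + 2)*(-8 - 9)/3 = -(-2)*(-17)/3 = -1/3*34 = -34/3 ≈ -11.333)
y(d, o) = -4 + d (y(d, o) = d - 4 = -4 + d)
(19446 + 423257)*(C(19) + y(r, -473)) = (19446 + 423257)*(679 + (-4 + 49)) = 442703*(679 + 45) = 442703*724 = 320516972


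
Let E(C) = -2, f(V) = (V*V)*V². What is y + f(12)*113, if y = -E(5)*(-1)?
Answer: 2343166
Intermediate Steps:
f(V) = V⁴ (f(V) = V²*V² = V⁴)
y = -2 (y = -1*(-2)*(-1) = 2*(-1) = -2)
y + f(12)*113 = -2 + 12⁴*113 = -2 + 20736*113 = -2 + 2343168 = 2343166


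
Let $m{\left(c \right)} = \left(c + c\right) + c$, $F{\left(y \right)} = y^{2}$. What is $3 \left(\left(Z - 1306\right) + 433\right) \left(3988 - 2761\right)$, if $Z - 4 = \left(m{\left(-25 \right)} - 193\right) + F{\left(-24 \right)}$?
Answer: $-2065041$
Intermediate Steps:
$m{\left(c \right)} = 3 c$ ($m{\left(c \right)} = 2 c + c = 3 c$)
$Z = 312$ ($Z = 4 + \left(\left(3 \left(-25\right) - 193\right) + \left(-24\right)^{2}\right) = 4 + \left(\left(-75 - 193\right) + 576\right) = 4 + \left(-268 + 576\right) = 4 + 308 = 312$)
$3 \left(\left(Z - 1306\right) + 433\right) \left(3988 - 2761\right) = 3 \left(\left(312 - 1306\right) + 433\right) \left(3988 - 2761\right) = 3 \left(\left(312 - 1306\right) + 433\right) 1227 = 3 \left(-994 + 433\right) 1227 = 3 \left(\left(-561\right) 1227\right) = 3 \left(-688347\right) = -2065041$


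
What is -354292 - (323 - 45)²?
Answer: -431576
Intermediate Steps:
-354292 - (323 - 45)² = -354292 - 1*278² = -354292 - 1*77284 = -354292 - 77284 = -431576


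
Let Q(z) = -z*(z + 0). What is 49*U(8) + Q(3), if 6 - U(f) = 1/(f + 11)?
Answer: 5366/19 ≈ 282.42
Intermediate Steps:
Q(z) = -z² (Q(z) = -z*z = -z²)
U(f) = 6 - 1/(11 + f) (U(f) = 6 - 1/(f + 11) = 6 - 1/(11 + f))
49*U(8) + Q(3) = 49*((65 + 6*8)/(11 + 8)) - 1*3² = 49*((65 + 48)/19) - 1*9 = 49*((1/19)*113) - 9 = 49*(113/19) - 9 = 5537/19 - 9 = 5366/19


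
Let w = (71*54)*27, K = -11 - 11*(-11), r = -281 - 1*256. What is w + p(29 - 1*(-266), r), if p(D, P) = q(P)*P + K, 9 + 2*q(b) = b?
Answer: 250229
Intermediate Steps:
q(b) = -9/2 + b/2
r = -537 (r = -281 - 256 = -537)
K = 110 (K = -11 + 121 = 110)
w = 103518 (w = 3834*27 = 103518)
p(D, P) = 110 + P*(-9/2 + P/2) (p(D, P) = (-9/2 + P/2)*P + 110 = P*(-9/2 + P/2) + 110 = 110 + P*(-9/2 + P/2))
w + p(29 - 1*(-266), r) = 103518 + (110 + (1/2)*(-537)*(-9 - 537)) = 103518 + (110 + (1/2)*(-537)*(-546)) = 103518 + (110 + 146601) = 103518 + 146711 = 250229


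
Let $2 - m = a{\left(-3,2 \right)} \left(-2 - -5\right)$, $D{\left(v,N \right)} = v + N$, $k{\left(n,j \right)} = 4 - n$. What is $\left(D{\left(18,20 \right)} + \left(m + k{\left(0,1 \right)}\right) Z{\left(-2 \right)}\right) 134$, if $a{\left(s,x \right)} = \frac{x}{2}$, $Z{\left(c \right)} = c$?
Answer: $4288$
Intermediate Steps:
$a{\left(s,x \right)} = \frac{x}{2}$ ($a{\left(s,x \right)} = x \frac{1}{2} = \frac{x}{2}$)
$D{\left(v,N \right)} = N + v$
$m = -1$ ($m = 2 - \frac{1}{2} \cdot 2 \left(-2 - -5\right) = 2 - 1 \left(-2 + 5\right) = 2 - 1 \cdot 3 = 2 - 3 = -1$)
$\left(D{\left(18,20 \right)} + \left(m + k{\left(0,1 \right)}\right) Z{\left(-2 \right)}\right) 134 = \left(\left(20 + 18\right) + \left(-1 + \left(4 - 0\right)\right) \left(-2\right)\right) 134 = \left(38 + \left(-1 + \left(4 + 0\right)\right) \left(-2\right)\right) 134 = \left(38 + \left(-1 + 4\right) \left(-2\right)\right) 134 = \left(38 + 3 \left(-2\right)\right) 134 = \left(38 - 6\right) 134 = 32 \cdot 134 = 4288$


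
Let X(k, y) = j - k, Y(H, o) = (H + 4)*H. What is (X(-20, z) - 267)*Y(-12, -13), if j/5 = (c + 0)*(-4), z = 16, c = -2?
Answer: -19872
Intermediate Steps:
j = 40 (j = 5*((-2 + 0)*(-4)) = 5*(-2*(-4)) = 5*8 = 40)
Y(H, o) = H*(4 + H) (Y(H, o) = (4 + H)*H = H*(4 + H))
X(k, y) = 40 - k
(X(-20, z) - 267)*Y(-12, -13) = ((40 - 1*(-20)) - 267)*(-12*(4 - 12)) = ((40 + 20) - 267)*(-12*(-8)) = (60 - 267)*96 = -207*96 = -19872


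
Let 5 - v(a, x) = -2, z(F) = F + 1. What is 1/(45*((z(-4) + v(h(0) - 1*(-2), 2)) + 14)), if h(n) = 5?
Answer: 1/810 ≈ 0.0012346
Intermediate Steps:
z(F) = 1 + F
v(a, x) = 7 (v(a, x) = 5 - 1*(-2) = 5 + 2 = 7)
1/(45*((z(-4) + v(h(0) - 1*(-2), 2)) + 14)) = 1/(45*(((1 - 4) + 7) + 14)) = 1/(45*((-3 + 7) + 14)) = 1/(45*(4 + 14)) = 1/(45*18) = 1/810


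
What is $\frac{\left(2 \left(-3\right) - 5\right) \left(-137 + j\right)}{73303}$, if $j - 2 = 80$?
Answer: $\frac{605}{73303} \approx 0.0082534$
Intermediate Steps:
$j = 82$ ($j = 2 + 80 = 82$)
$\frac{\left(2 \left(-3\right) - 5\right) \left(-137 + j\right)}{73303} = \frac{\left(2 \left(-3\right) - 5\right) \left(-137 + 82\right)}{73303} = \left(-6 - 5\right) \left(-55\right) \frac{1}{73303} = \left(-11\right) \left(-55\right) \frac{1}{73303} = 605 \cdot \frac{1}{73303} = \frac{605}{73303}$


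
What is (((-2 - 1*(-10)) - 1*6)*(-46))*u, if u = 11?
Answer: -1012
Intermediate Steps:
(((-2 - 1*(-10)) - 1*6)*(-46))*u = (((-2 - 1*(-10)) - 1*6)*(-46))*11 = (((-2 + 10) - 6)*(-46))*11 = ((8 - 6)*(-46))*11 = (2*(-46))*11 = -92*11 = -1012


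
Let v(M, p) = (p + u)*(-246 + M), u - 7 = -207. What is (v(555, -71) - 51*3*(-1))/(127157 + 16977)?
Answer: -41793/72067 ≈ -0.57992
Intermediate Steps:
u = -200 (u = 7 - 207 = -200)
v(M, p) = (-246 + M)*(-200 + p) (v(M, p) = (p - 200)*(-246 + M) = (-200 + p)*(-246 + M) = (-246 + M)*(-200 + p))
(v(555, -71) - 51*3*(-1))/(127157 + 16977) = ((49200 - 246*(-71) - 200*555 + 555*(-71)) - 51*3*(-1))/(127157 + 16977) = ((49200 + 17466 - 111000 - 39405) - 153*(-1))/144134 = (-83739 + 153)*(1/144134) = -83586*1/144134 = -41793/72067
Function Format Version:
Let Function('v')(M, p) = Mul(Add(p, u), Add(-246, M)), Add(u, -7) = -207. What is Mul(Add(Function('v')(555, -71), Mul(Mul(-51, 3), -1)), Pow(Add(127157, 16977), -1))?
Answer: Rational(-41793, 72067) ≈ -0.57992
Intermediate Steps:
u = -200 (u = Add(7, -207) = -200)
Function('v')(M, p) = Mul(Add(-246, M), Add(-200, p)) (Function('v')(M, p) = Mul(Add(p, -200), Add(-246, M)) = Mul(Add(-200, p), Add(-246, M)) = Mul(Add(-246, M), Add(-200, p)))
Mul(Add(Function('v')(555, -71), Mul(Mul(-51, 3), -1)), Pow(Add(127157, 16977), -1)) = Mul(Add(Add(49200, Mul(-246, -71), Mul(-200, 555), Mul(555, -71)), Mul(Mul(-51, 3), -1)), Pow(Add(127157, 16977), -1)) = Mul(Add(Add(49200, 17466, -111000, -39405), Mul(-153, -1)), Pow(144134, -1)) = Mul(Add(-83739, 153), Rational(1, 144134)) = Mul(-83586, Rational(1, 144134)) = Rational(-41793, 72067)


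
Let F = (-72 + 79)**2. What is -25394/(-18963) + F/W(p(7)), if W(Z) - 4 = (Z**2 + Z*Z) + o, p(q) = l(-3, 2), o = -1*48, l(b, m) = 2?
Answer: -1667/75852 ≈ -0.021977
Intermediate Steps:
o = -48
p(q) = 2
W(Z) = -44 + 2*Z**2 (W(Z) = 4 + ((Z**2 + Z*Z) - 48) = 4 + ((Z**2 + Z**2) - 48) = 4 + (2*Z**2 - 48) = 4 + (-48 + 2*Z**2) = -44 + 2*Z**2)
F = 49 (F = 7**2 = 49)
-25394/(-18963) + F/W(p(7)) = -25394/(-18963) + 49/(-44 + 2*2**2) = -25394*(-1/18963) + 49/(-44 + 2*4) = 25394/18963 + 49/(-44 + 8) = 25394/18963 + 49/(-36) = 25394/18963 + 49*(-1/36) = 25394/18963 - 49/36 = -1667/75852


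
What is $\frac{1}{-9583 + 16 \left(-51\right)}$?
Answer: $- \frac{1}{10399} \approx -9.6163 \cdot 10^{-5}$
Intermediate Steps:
$\frac{1}{-9583 + 16 \left(-51\right)} = \frac{1}{-9583 - 816} = \frac{1}{-10399} = - \frac{1}{10399}$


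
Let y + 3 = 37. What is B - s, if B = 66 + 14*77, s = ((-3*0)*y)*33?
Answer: 1144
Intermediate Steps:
y = 34 (y = -3 + 37 = 34)
s = 0 (s = (-3*0*34)*33 = (0*34)*33 = 0*33 = 0)
B = 1144 (B = 66 + 1078 = 1144)
B - s = 1144 - 1*0 = 1144 + 0 = 1144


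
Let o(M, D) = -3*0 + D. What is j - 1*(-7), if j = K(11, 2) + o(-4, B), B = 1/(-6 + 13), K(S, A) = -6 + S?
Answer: 85/7 ≈ 12.143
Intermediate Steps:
B = ⅐ (B = 1/7 = ⅐ ≈ 0.14286)
o(M, D) = D (o(M, D) = 0 + D = D)
j = 36/7 (j = (-6 + 11) + ⅐ = 5 + ⅐ = 36/7 ≈ 5.1429)
j - 1*(-7) = 36/7 - 1*(-7) = 36/7 + 7 = 85/7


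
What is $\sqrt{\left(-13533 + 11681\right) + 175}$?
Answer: $i \sqrt{1677} \approx 40.951 i$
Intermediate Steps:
$\sqrt{\left(-13533 + 11681\right) + 175} = \sqrt{-1852 + 175} = \sqrt{-1677} = i \sqrt{1677}$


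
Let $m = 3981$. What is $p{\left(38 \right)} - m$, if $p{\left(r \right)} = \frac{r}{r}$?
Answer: $-3980$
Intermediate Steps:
$p{\left(r \right)} = 1$
$p{\left(38 \right)} - m = 1 - 3981 = -3980$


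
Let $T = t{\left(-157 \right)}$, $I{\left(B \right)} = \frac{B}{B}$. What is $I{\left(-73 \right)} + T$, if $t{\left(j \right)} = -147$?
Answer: $-146$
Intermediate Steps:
$I{\left(B \right)} = 1$
$T = -147$
$I{\left(-73 \right)} + T = 1 - 147 = -146$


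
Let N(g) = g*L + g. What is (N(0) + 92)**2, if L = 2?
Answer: 8464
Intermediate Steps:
N(g) = 3*g (N(g) = g*2 + g = 2*g + g = 3*g)
(N(0) + 92)**2 = (3*0 + 92)**2 = (0 + 92)**2 = 92**2 = 8464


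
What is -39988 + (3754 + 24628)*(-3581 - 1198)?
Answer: -135677566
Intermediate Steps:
-39988 + (3754 + 24628)*(-3581 - 1198) = -39988 + 28382*(-4779) = -39988 - 135637578 = -135677566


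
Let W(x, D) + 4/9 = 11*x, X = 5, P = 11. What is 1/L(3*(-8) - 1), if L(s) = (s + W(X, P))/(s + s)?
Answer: -225/133 ≈ -1.6917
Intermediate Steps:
W(x, D) = -4/9 + 11*x
L(s) = (491/9 + s)/(2*s) (L(s) = (s + (-4/9 + 11*5))/(s + s) = (s + (-4/9 + 55))/((2*s)) = (s + 491/9)*(1/(2*s)) = (491/9 + s)*(1/(2*s)) = (491/9 + s)/(2*s))
1/L(3*(-8) - 1) = 1/((491 + 9*(3*(-8) - 1))/(18*(3*(-8) - 1))) = 1/((491 + 9*(-24 - 1))/(18*(-24 - 1))) = 1/((1/18)*(491 + 9*(-25))/(-25)) = 1/((1/18)*(-1/25)*(491 - 225)) = 1/((1/18)*(-1/25)*266) = 1/(-133/225) = -225/133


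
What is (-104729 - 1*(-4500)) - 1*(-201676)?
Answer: 101447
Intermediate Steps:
(-104729 - 1*(-4500)) - 1*(-201676) = (-104729 + 4500) + 201676 = -100229 + 201676 = 101447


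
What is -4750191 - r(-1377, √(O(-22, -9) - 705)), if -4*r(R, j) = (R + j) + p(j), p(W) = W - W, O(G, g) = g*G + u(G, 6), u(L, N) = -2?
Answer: -19002141/4 + I*√509/4 ≈ -4.7505e+6 + 5.6403*I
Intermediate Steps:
O(G, g) = -2 + G*g (O(G, g) = g*G - 2 = G*g - 2 = -2 + G*g)
p(W) = 0
r(R, j) = -R/4 - j/4 (r(R, j) = -((R + j) + 0)/4 = -(R + j)/4 = -R/4 - j/4)
-4750191 - r(-1377, √(O(-22, -9) - 705)) = -4750191 - (-¼*(-1377) - √((-2 - 22*(-9)) - 705)/4) = -4750191 - (1377/4 - √((-2 + 198) - 705)/4) = -4750191 - (1377/4 - √(196 - 705)/4) = -4750191 - (1377/4 - I*√509/4) = -4750191 + (-1377/4 + I*√509/4) = -19002141/4 + I*√509/4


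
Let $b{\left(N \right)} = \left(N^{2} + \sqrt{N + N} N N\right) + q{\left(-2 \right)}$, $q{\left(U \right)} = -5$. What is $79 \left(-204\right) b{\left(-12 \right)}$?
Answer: $-2240124 - 4641408 i \sqrt{6} \approx -2.2401 \cdot 10^{6} - 1.1369 \cdot 10^{7} i$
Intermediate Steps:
$b{\left(N \right)} = -5 + N^{2} + \sqrt{2} N^{\frac{5}{2}}$ ($b{\left(N \right)} = \left(N^{2} + \sqrt{N + N} N N\right) - 5 = \left(N^{2} + \sqrt{2 N} N N\right) - 5 = \left(N^{2} + \sqrt{2} \sqrt{N} N N\right) - 5 = \left(N^{2} + \sqrt{2} N^{\frac{3}{2}} N\right) - 5 = \left(N^{2} + \sqrt{2} N^{\frac{5}{2}}\right) - 5 = -5 + N^{2} + \sqrt{2} N^{\frac{5}{2}}$)
$79 \left(-204\right) b{\left(-12 \right)} = 79 \left(-204\right) \left(-5 + \left(-12\right)^{2} + \sqrt{2} \left(-12\right)^{\frac{5}{2}}\right) = - 16116 \left(-5 + 144 + \sqrt{2} \cdot 288 i \sqrt{3}\right) = - 16116 \left(-5 + 144 + 288 i \sqrt{6}\right) = - 16116 \left(139 + 288 i \sqrt{6}\right) = -2240124 - 4641408 i \sqrt{6}$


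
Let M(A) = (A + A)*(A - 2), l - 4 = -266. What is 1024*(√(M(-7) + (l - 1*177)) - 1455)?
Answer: -1489920 + 1024*I*√313 ≈ -1.4899e+6 + 18116.0*I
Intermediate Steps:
l = -262 (l = 4 - 266 = -262)
M(A) = 2*A*(-2 + A) (M(A) = (2*A)*(-2 + A) = 2*A*(-2 + A))
1024*(√(M(-7) + (l - 1*177)) - 1455) = 1024*(√(2*(-7)*(-2 - 7) + (-262 - 1*177)) - 1455) = 1024*(√(2*(-7)*(-9) + (-262 - 177)) - 1455) = 1024*(√(126 - 439) - 1455) = 1024*(√(-313) - 1455) = 1024*(I*√313 - 1455) = 1024*(-1455 + I*√313) = -1489920 + 1024*I*√313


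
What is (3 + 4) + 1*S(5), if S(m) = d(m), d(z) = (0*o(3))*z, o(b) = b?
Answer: 7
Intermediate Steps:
d(z) = 0 (d(z) = (0*3)*z = 0*z = 0)
S(m) = 0
(3 + 4) + 1*S(5) = (3 + 4) + 1*0 = 7 + 0 = 7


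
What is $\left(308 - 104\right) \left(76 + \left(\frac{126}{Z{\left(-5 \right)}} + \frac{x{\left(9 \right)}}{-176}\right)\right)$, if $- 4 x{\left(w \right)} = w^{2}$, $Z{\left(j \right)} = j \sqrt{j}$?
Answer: $\frac{2732835}{176} + \frac{25704 i \sqrt{5}}{25} \approx 15527.0 + 2299.0 i$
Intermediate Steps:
$Z{\left(j \right)} = j^{\frac{3}{2}}$
$x{\left(w \right)} = - \frac{w^{2}}{4}$
$\left(308 - 104\right) \left(76 + \left(\frac{126}{Z{\left(-5 \right)}} + \frac{x{\left(9 \right)}}{-176}\right)\right) = \left(308 - 104\right) \left(76 + \left(\frac{126}{\left(-5\right)^{\frac{3}{2}}} + \frac{\left(- \frac{1}{4}\right) 9^{2}}{-176}\right)\right) = 204 \left(76 + \left(\frac{126}{\left(-5\right) i \sqrt{5}} + \left(- \frac{1}{4}\right) 81 \left(- \frac{1}{176}\right)\right)\right) = 204 \left(76 + \left(126 \frac{i \sqrt{5}}{25} - - \frac{81}{704}\right)\right) = 204 \left(76 + \left(\frac{126 i \sqrt{5}}{25} + \frac{81}{704}\right)\right) = 204 \left(76 + \left(\frac{81}{704} + \frac{126 i \sqrt{5}}{25}\right)\right) = 204 \left(\frac{53585}{704} + \frac{126 i \sqrt{5}}{25}\right) = \frac{2732835}{176} + \frac{25704 i \sqrt{5}}{25}$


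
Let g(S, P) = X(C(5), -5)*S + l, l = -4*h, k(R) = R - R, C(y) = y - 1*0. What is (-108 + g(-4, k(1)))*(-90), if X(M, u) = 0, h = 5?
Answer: 11520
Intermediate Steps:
C(y) = y (C(y) = y + 0 = y)
k(R) = 0
l = -20 (l = -4*5 = -20)
g(S, P) = -20 (g(S, P) = 0*S - 20 = 0 - 20 = -20)
(-108 + g(-4, k(1)))*(-90) = (-108 - 20)*(-90) = -128*(-90) = 11520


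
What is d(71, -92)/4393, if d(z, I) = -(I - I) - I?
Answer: 4/191 ≈ 0.020942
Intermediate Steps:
d(z, I) = -I (d(z, I) = -1*0 - I = 0 - I = -I)
d(71, -92)/4393 = -1*(-92)/4393 = 92*(1/4393) = 4/191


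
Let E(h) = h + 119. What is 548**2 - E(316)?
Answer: 299869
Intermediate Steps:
E(h) = 119 + h
548**2 - E(316) = 548**2 - (119 + 316) = 300304 - 1*435 = 300304 - 435 = 299869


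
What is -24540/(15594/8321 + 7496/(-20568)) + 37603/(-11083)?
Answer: -5819693659328011/357929884951 ≈ -16259.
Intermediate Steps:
-24540/(15594/8321 + 7496/(-20568)) + 37603/(-11083) = -24540/(15594*(1/8321) + 7496*(-1/20568)) + 37603*(-1/11083) = -24540/(15594/8321 - 937/2571) - 37603/11083 = -24540/32295397/21393291 - 37603/11083 = -24540*21393291/32295397 - 37603/11083 = -524991361140/32295397 - 37603/11083 = -5819693659328011/357929884951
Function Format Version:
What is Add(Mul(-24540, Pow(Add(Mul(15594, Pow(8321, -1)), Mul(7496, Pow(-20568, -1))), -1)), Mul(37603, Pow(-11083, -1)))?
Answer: Rational(-5819693659328011, 357929884951) ≈ -16259.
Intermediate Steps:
Add(Mul(-24540, Pow(Add(Mul(15594, Pow(8321, -1)), Mul(7496, Pow(-20568, -1))), -1)), Mul(37603, Pow(-11083, -1))) = Add(Mul(-24540, Pow(Add(Mul(15594, Rational(1, 8321)), Mul(7496, Rational(-1, 20568))), -1)), Mul(37603, Rational(-1, 11083))) = Add(Mul(-24540, Pow(Add(Rational(15594, 8321), Rational(-937, 2571)), -1)), Rational(-37603, 11083)) = Add(Mul(-24540, Pow(Rational(32295397, 21393291), -1)), Rational(-37603, 11083)) = Add(Mul(-24540, Rational(21393291, 32295397)), Rational(-37603, 11083)) = Add(Rational(-524991361140, 32295397), Rational(-37603, 11083)) = Rational(-5819693659328011, 357929884951)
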